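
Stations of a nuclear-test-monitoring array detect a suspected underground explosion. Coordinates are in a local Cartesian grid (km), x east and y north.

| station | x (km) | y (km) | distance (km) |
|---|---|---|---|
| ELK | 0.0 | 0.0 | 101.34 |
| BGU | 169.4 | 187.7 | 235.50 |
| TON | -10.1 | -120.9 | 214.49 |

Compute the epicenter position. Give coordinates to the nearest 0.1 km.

Circle about each station: x² + y² = 101.34²; (x − 169.4)² + (y − 187.7)² = 235.50²; (x + 10.1)² + (y + 120.9)² = 214.49².
Subtracting pairs of circle equations eliminates x²+y² and gives linear equations (the radical axes):
338.8 x + 375.4 y = 18737.20
-20.2 x − 241.8 y = -21017.34
Solving the 2×2 system: x ≈ -45.2, y ≈ 90.7 km.

x ≈ -45.2 km, y ≈ 90.7 km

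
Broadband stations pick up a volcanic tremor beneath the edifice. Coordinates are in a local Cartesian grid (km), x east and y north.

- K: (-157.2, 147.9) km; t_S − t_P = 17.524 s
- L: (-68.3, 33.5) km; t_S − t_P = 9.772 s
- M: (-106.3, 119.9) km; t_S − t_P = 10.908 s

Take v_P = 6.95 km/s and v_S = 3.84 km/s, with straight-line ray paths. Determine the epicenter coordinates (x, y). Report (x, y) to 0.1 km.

-15.2 km east, 98.4 km north

Distance from S−P lag: d = Δt · v_P v_S / (v_P − v_S) = Δt · (6.95·3.84)/(6.95−3.84) ≈ 8.5814·Δt.
So d_K = 150.38, d_L = 83.86, d_M = 93.61 km.
Circle about each station: (x + 157.2)² + (y − 147.9)² = 150.38²; (x + 68.3)² + (y − 33.5)² = 83.86²; (x + 106.3)² + (y − 119.9)² = 93.61².
Subtracting the K equation from the L and M equations removes the quadratic terms:
177.8 x − 228.8 y = -25217.47
101.8 x − 56.0 y = -7059.24
Solving the 2×2 system: x ≈ -15.2, y ≈ 98.4 km.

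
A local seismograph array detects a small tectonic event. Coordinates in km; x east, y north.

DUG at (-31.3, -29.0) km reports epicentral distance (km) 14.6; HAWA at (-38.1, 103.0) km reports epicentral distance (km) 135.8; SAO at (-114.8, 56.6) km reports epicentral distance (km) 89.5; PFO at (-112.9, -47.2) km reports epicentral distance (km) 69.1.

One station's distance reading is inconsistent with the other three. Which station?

Solve using three stations at a time. Using DUG, HAWA, PFO (subtract circle equations pairwise → linear system) gives (x, y) ≈ (-45.4, -32.6).
Distances from that point to each station vs reported:
  DUG: calculated 14.5 vs reported 14.6 → residual 0.1 km
  HAWA: calculated 135.8 vs reported 135.8 → residual 0.0 km
  SAO: calculated 113.0 vs reported 89.5 → residual 23.5 km
  PFO: calculated 69.1 vs reported 69.1 → residual 0.0 km
DUG, HAWA, PFO are mutually consistent (residuals ≈ 0); SAO is off by 23.5 km.

SAO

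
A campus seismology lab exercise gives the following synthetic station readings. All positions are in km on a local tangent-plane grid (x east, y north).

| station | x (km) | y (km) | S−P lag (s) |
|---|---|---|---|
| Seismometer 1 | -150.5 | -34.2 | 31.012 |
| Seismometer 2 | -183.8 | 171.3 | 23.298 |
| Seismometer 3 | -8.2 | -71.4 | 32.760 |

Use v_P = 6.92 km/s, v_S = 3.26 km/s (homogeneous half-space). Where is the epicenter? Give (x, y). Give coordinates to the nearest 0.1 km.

x ≈ -47.3 km, y ≈ 126.7 km

Distance from S−P lag: d = Δt · v_P v_S / (v_P − v_S) = Δt · (6.92·3.26)/(6.92−3.26) ≈ 6.1637·Δt.
So d_Seismometer 1 = 191.15, d_Seismometer 2 = 143.60, d_Seismometer 3 = 201.92 km.
Circle about each station: (x + 150.5)² + (y + 34.2)² = 191.15²; (x + 183.8)² + (y − 171.3)² = 143.60²; (x + 8.2)² + (y + 71.4)² = 201.92².
Subtracting pairs of circle equations eliminates x²+y² and gives linear equations (the radical axes):
-66.6 x + 411.0 y = 55223.60
284.6 x − 74.4 y = -22888.05
Solving the 2×2 system: x ≈ -47.3, y ≈ 126.7 km.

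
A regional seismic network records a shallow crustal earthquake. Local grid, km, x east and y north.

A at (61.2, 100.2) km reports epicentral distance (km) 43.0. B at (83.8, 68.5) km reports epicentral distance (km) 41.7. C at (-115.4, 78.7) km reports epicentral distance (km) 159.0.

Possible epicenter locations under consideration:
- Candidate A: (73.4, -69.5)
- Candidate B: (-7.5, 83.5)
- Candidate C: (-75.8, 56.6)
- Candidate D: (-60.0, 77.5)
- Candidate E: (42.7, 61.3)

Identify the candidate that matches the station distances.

For each candidate, compare |candidate − station| to the reported distance:
Candidate A: residuals A 127.1, B 96.7, C 81.0 → max 127.1 km
Candidate B: residuals A 27.7, B 50.8, C 51.0 → max 51.0 km
Candidate C: residuals A 100.8, B 118.3, C 113.7 → max 118.3 km
Candidate D: residuals A 80.3, B 102.4, C 103.6 → max 103.6 km
Candidate E: residuals A 0.1, B 0.0, C 0.1 → max 0.1 km
Only Candidate E has all residuals ≈ 0.

Candidate E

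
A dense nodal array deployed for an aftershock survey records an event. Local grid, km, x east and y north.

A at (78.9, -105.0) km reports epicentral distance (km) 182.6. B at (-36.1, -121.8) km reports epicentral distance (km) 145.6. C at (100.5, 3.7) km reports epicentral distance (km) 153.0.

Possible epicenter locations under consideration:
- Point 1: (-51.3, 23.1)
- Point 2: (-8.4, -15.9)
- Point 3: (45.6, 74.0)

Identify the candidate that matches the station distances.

Point 1

For each candidate, compare |candidate − station| to the reported distance:
Point 1: residuals A 0.1, B 0.1, C 0.0 → max 0.1 km
Point 2: residuals A 57.9, B 36.1, C 42.4 → max 57.9 km
Point 3: residuals A 0.5, B 66.6, C 63.8 → max 66.6 km
Only Point 1 has all residuals ≈ 0.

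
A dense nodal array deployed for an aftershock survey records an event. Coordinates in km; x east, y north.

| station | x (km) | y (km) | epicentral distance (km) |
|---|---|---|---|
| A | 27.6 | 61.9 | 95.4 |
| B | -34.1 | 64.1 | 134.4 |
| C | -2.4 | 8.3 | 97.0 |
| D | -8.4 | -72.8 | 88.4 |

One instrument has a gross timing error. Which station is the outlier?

C

Solve using three stations at a time. Using A, B, D (subtract circle equations pairwise → linear system) gives (x, y) ≈ (66.2, -25.4).
Distances from that point to each station vs reported:
  A: calculated 95.4 vs reported 95.4 → residual 0.0 km
  B: calculated 134.4 vs reported 134.4 → residual 0.0 km
  C: calculated 76.4 vs reported 97.0 → residual 20.6 km
  D: calculated 88.4 vs reported 88.4 → residual 0.0 km
A, B, D are mutually consistent (residuals ≈ 0); C is off by 20.6 km.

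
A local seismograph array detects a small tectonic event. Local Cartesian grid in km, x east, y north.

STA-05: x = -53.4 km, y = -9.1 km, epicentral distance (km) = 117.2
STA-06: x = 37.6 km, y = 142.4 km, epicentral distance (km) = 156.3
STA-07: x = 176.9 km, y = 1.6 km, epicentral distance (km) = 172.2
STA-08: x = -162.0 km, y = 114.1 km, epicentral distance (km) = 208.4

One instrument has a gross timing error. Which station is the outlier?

STA-05

Solve using three stations at a time. Using STA-06, STA-07, STA-08 (subtract circle equations pairwise → linear system) gives (x, y) ≈ (5.1, -10.5).
Distances from that point to each station vs reported:
  STA-05: calculated 58.5 vs reported 117.2 → residual 58.7 km
  STA-06: calculated 156.4 vs reported 156.3 → residual 0.1 km
  STA-07: calculated 172.3 vs reported 172.2 → residual 0.1 km
  STA-08: calculated 208.4 vs reported 208.4 → residual 0.0 km
STA-06, STA-07, STA-08 are mutually consistent (residuals ≈ 0); STA-05 is off by 58.7 km.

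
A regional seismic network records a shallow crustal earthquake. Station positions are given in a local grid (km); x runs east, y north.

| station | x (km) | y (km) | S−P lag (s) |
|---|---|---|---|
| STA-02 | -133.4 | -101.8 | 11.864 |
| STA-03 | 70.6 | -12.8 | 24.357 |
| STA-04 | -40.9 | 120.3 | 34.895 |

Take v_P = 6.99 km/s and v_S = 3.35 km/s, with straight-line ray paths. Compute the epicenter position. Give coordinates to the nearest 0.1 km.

(-57.1, -103.6)

Distance from S−P lag: d = Δt · v_P v_S / (v_P − v_S) = Δt · (6.99·3.35)/(6.99−3.35) ≈ 6.4331·Δt.
So d_STA-02 = 76.32, d_STA-03 = 156.69, d_STA-04 = 224.48 km.
Circle about each station: (x + 133.4)² + (y + 101.8)² = 76.32²; (x − 70.6)² + (y + 12.8)² = 156.69²; (x + 40.9)² + (y − 120.3)² = 224.48².
Subtracting pairs of circle equations eliminates x²+y² and gives linear equations (the radical axes):
408.0 x + 178.0 y = -41737.61
185.0 x + 444.2 y = -56580.43
Solving the 2×2 system: x ≈ -57.1, y ≈ -103.6 km.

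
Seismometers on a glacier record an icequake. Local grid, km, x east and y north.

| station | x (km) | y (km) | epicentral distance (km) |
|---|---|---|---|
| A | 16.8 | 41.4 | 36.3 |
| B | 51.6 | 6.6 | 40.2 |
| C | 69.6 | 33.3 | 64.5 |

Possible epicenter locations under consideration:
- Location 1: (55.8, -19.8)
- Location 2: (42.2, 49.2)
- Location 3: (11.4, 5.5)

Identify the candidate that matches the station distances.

Location 3

For each candidate, compare |candidate − station| to the reported distance:
Location 1: residuals A 36.3, B 13.5, C 9.6 → max 36.3 km
Location 2: residuals A 9.7, B 3.4, C 32.8 → max 32.8 km
Location 3: residuals A 0.0, B 0.0, C 0.0 → max 0.0 km
Only Location 3 has all residuals ≈ 0.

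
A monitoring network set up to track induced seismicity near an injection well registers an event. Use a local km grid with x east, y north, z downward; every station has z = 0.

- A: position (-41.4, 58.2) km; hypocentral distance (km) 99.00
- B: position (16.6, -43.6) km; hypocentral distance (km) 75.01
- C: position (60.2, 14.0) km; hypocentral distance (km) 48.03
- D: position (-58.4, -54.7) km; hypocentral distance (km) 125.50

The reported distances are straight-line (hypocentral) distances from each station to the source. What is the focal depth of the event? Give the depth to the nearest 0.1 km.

Each station gives a sphere (x−x_i)² + (y−y_i)² + z² = d_i² (stations at z=0).
Subtracting the A sphere from B and C: z² cancels, leaving linear equations in x and y:
116.0 x − 203.6 y = 1249.82
203.2 x − 88.4 y = 6212.96
Solving: x ≈ 37.101, y ≈ 14.999 km (keep extra digits for the depth step; rounded: 37.1, 15.0).
Then from the A sphere: z² = 99.00² − (x + 41.4)² − (y − 58.2)² with x = 37.101, y = 14.999, so z ≈ 42.098 ≈ 42.1 km.
Check against D (with the unrounded solution): distance 125.50 ≈ 125.50 km. ✓

42.1 km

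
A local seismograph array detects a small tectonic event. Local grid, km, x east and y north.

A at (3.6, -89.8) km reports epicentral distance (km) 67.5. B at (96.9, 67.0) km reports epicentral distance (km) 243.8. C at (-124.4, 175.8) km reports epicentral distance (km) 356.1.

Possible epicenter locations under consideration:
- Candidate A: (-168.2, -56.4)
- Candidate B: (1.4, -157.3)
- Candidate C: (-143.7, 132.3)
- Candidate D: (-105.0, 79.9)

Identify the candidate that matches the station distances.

Candidate B

For each candidate, compare |candidate − station| to the reported distance:
Candidate A: residuals A 107.5, B 48.6, C 119.8 → max 119.8 km
Candidate B: residuals A 0.0, B 0.0, C 0.0 → max 0.0 km
Candidate C: residuals A 199.0, B 5.5, C 308.5 → max 308.5 km
Candidate D: residuals A 134.0, B 41.5, C 258.3 → max 258.3 km
Only Candidate B has all residuals ≈ 0.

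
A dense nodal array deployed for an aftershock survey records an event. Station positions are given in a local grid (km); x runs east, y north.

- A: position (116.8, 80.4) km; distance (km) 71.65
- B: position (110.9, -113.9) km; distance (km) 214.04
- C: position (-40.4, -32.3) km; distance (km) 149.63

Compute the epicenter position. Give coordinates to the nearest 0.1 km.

Circle about each station: (x − 116.8)² + (y − 80.4)² = 71.65²; (x − 110.9)² + (y + 113.9)² = 214.04²; (x + 40.4)² + (y + 32.3)² = 149.63².
Subtracting the A equation from the B and C equations removes the quadratic terms:
-11.8 x − 388.6 y = -35513.78
-314.4 x − 225.4 y = -34686.36
Solving the 2×2 system: x ≈ 45.8, y ≈ 90.0 km.

45.8 km east, 90.0 km north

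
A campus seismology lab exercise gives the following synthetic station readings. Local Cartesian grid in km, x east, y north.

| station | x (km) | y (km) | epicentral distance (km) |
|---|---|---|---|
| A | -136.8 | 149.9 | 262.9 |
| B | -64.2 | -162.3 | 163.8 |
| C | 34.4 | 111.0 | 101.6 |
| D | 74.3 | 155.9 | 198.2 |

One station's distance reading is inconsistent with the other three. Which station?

Solve using three stations at a time. Using A, B, D (subtract circle equations pairwise → linear system) gives (x, y) ≈ (44.9, -40.1).
Distances from that point to each station vs reported:
  A: calculated 262.9 vs reported 262.9 → residual 0.0 km
  B: calculated 163.8 vs reported 163.8 → residual 0.0 km
  C: calculated 151.5 vs reported 101.6 → residual 49.9 km
  D: calculated 198.2 vs reported 198.2 → residual 0.0 km
A, B, D are mutually consistent (residuals ≈ 0); C is off by 49.9 km.

C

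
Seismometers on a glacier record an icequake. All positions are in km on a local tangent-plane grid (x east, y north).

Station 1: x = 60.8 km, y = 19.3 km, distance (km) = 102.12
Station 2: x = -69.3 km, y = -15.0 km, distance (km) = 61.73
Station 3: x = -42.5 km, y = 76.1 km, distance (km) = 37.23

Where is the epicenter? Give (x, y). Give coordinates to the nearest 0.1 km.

Circle about each station: (x − 60.8)² + (y − 19.3)² = 102.12²; (x + 69.3)² + (y + 15.0)² = 61.73²; (x + 42.5)² + (y − 76.1)² = 37.23².
Subtracting pairs of circle equations eliminates x²+y² and gives linear equations (the radical axes):
-260.2 x − 68.6 y = 7576.26
-206.6 x + 113.6 y = 12570.75
Solving the 2×2 system: x ≈ -39.4, y ≈ 39.0 km.

(-39.4, 39.0)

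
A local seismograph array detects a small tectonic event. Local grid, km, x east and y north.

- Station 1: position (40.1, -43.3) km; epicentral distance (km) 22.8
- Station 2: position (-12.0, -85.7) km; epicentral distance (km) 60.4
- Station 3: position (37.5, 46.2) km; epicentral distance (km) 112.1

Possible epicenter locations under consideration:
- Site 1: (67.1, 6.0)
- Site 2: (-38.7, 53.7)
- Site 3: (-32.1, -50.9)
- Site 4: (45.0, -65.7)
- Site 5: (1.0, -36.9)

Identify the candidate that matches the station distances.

Site 4

For each candidate, compare |candidate − station| to the reported distance:
Site 1: residuals Station 1 33.4, Station 2 60.7, Station 3 62.2 → max 62.2 km
Site 2: residuals Station 1 102.2, Station 2 81.5, Station 3 35.5 → max 102.2 km
Site 3: residuals Station 1 49.8, Station 2 20.2, Station 3 7.4 → max 49.8 km
Site 4: residuals Station 1 0.1, Station 2 0.0, Station 3 0.1 → max 0.1 km
Site 5: residuals Station 1 16.8, Station 2 9.9, Station 3 21.3 → max 21.3 km
Only Site 4 has all residuals ≈ 0.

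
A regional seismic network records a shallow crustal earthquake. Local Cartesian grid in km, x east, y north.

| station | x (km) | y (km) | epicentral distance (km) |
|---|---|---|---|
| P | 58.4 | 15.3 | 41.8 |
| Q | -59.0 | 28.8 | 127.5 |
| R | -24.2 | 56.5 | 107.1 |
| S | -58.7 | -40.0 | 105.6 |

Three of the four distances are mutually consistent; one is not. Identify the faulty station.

Q

Solve using three stations at a time. Using P, R, S (subtract circle equations pairwise → linear system) gives (x, y) ≈ (45.8, -24.6).
Distances from that point to each station vs reported:
  P: calculated 41.8 vs reported 41.8 → residual 0.0 km
  Q: calculated 117.6 vs reported 127.5 → residual 9.9 km
  R: calculated 107.1 vs reported 107.1 → residual 0.0 km
  S: calculated 105.6 vs reported 105.6 → residual 0.0 km
P, R, S are mutually consistent (residuals ≈ 0); Q is off by 9.9 km.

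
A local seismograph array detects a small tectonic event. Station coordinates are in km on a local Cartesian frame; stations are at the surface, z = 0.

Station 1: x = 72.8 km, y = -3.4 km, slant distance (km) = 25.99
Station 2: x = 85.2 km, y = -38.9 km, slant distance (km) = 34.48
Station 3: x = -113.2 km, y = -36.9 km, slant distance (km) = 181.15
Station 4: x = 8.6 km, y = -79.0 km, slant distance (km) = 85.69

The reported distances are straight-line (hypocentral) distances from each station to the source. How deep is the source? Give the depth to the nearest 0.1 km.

Each station gives a sphere (x−x_i)² + (y−y_i)² + z² = d_i² (stations at z=0).
Subtracting the Station 1 sphere from Station 2 and Station 3: z² cancels, leaving linear equations in x and y:
24.8 x − 71.0 y = 2947.46
-372.0 x − 67.0 y = -23275.39
Solving: x ≈ 65.899, y ≈ -18.495 km (keep extra digits for the depth step; rounded: 65.9, -18.5).
Then from the Station 1 sphere: z² = 25.99² − (x − 72.8)² − (y + 3.4)² with x = 65.899, y = -18.495, so z ≈ 20.000 ≈ 20.0 km.
Check against Station 4 (with the unrounded solution): distance 85.70 ≈ 85.69 km. ✓

depth ≈ 20.0 km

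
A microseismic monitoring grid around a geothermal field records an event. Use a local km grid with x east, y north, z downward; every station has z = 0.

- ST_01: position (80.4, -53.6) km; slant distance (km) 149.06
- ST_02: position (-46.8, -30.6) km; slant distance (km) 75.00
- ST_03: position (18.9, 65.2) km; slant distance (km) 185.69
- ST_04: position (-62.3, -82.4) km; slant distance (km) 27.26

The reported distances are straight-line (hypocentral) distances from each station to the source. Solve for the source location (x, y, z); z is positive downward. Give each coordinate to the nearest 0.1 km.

Each station gives a sphere (x−x_i)² + (y−y_i)² + z² = d_i² (stations at z=0).
Subtracting the ST_01 sphere from ST_02 and ST_03: z² cancels, leaving linear equations in x and y:
-254.4 x + 46.0 y = 10383.36
-123.0 x + 237.6 y = -16990.76
Solving: x ≈ -59.296, y ≈ -102.206 km (keep extra digits for the depth step; rounded: -59.3, -102.2).
Then from the ST_01 sphere: z² = 149.06² − (x − 80.4)² − (y + 53.6)² with x = -59.296, y = -102.206, so z ≈ 18.476 ≈ 18.5 km.
Check against ST_04 (with the unrounded solution): distance 27.25 ≈ 27.26 km. ✓

x ≈ -59.3 km, y ≈ -102.2 km, depth ≈ 18.5 km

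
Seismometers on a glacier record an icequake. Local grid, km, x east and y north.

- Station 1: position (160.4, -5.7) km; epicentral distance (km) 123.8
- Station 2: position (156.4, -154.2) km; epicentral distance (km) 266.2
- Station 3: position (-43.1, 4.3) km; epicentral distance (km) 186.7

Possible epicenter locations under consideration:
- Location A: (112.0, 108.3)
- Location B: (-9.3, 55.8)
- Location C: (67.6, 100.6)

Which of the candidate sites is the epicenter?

For each candidate, compare |candidate − station| to the reported distance:
Location A: residuals Station 1 0.0, Station 2 0.0, Station 3 0.0 → max 0.0 km
Location B: residuals Station 1 56.7, Station 2 1.3, Station 3 125.1 → max 125.1 km
Location C: residuals Station 1 17.3, Station 2 3.6, Station 3 40.0 → max 40.0 km
Only Location A has all residuals ≈ 0.

Location A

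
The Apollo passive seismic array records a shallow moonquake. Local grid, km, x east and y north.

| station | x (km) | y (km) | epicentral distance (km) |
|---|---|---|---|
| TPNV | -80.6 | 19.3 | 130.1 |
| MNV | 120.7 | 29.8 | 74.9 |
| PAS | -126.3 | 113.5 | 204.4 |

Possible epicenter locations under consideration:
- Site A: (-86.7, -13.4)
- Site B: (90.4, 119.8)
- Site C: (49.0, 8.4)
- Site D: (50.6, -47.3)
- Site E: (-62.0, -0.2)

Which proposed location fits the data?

Site C

For each candidate, compare |candidate − station| to the reported distance:
Site A: residuals TPNV 96.8, MNV 137.0, PAS 71.5 → max 137.0 km
Site B: residuals TPNV 68.2, MNV 20.1, PAS 12.4 → max 68.2 km
Site C: residuals TPNV 0.0, MNV 0.1, PAS 0.0 → max 0.1 km
Site D: residuals TPNV 17.0, MNV 29.3, PAS 34.7 → max 34.7 km
Site E: residuals TPNV 103.2, MNV 110.2, PAS 73.8 → max 110.2 km
Only Site C has all residuals ≈ 0.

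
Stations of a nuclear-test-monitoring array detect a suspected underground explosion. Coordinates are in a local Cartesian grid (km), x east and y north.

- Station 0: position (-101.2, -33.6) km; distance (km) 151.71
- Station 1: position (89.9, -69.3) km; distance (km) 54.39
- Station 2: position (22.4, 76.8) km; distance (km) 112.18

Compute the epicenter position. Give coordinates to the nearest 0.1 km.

Circle about each station: (x + 101.2)² + (y + 33.6)² = 151.71²; (x − 89.9)² + (y + 69.3)² = 54.39²; (x − 22.4)² + (y − 76.8)² = 112.18².
Subtracting pairs of circle equations eliminates x²+y² and gives linear equations (the radical axes):
382.2 x − 71.4 y = 21571.75
247.2 x + 220.8 y = 5461.17
Solving the 2×2 system: x ≈ 50.5, y ≈ -31.8 km.

x ≈ 50.5 km, y ≈ -31.8 km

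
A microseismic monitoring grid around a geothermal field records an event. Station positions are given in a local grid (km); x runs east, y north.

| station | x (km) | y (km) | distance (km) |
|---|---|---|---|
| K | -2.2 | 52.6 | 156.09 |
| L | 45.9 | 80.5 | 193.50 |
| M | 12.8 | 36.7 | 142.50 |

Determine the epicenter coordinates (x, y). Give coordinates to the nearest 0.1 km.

Circle about each station: (x + 2.2)² + (y − 52.6)² = 156.09²; (x − 45.9)² + (y − 80.5)² = 193.50²; (x − 12.8)² + (y − 36.7)² = 142.50².
Subtracting pairs of circle equations eliminates x²+y² and gives linear equations (the radical axes):
96.2 x + 55.8 y = -7262.70
30.0 x − 31.8 y = 2796.97
Solving the 2×2 system: x ≈ -15.8, y ≈ -102.9 km.

-15.8 km east, -102.9 km north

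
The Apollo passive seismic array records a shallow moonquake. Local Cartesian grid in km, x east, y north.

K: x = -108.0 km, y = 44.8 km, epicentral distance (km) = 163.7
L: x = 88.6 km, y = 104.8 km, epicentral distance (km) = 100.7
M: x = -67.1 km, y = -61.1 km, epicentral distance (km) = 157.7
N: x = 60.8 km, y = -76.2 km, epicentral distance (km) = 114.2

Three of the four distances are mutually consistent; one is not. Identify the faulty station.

L

Solve using three stations at a time. Using K, M, N (subtract circle equations pairwise → linear system) gives (x, y) ≈ (55.7, 38.1).
Distances from that point to each station vs reported:
  K: calculated 163.8 vs reported 163.7 → residual 0.1 km
  L: calculated 74.4 vs reported 100.7 → residual 26.3 km
  M: calculated 157.8 vs reported 157.7 → residual 0.1 km
  N: calculated 114.4 vs reported 114.2 → residual 0.2 km
K, M, N are mutually consistent (residuals ≈ 0); L is off by 26.3 km.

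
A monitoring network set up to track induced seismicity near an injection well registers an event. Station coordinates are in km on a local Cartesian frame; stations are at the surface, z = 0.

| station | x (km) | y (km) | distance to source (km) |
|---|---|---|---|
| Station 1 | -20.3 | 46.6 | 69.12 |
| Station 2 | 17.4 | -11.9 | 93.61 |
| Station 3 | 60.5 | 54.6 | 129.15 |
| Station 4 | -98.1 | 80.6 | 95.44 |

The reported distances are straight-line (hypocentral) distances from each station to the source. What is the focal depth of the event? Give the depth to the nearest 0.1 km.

z ≈ 56.1 km

Each station gives a sphere (x−x_i)² + (y−y_i)² + z² = d_i² (stations at z=0).
Subtracting the Station 1 sphere from Station 2 and Station 3: z² cancels, leaving linear equations in x and y:
75.4 x − 117.0 y = -6124.54
161.6 x + 16.0 y = -7844.39
Solving: x ≈ -50.502, y ≈ 19.800 km (keep extra digits for the depth step; rounded: -50.5, 19.8).
Then from the Station 1 sphere: z² = 69.12² − (x + 20.3)² − (y − 46.6)² with x = -50.502, y = 19.800, so z ≈ 56.100 ≈ 56.1 km.
Check against Station 4 (with the unrounded solution): distance 95.44 ≈ 95.44 km. ✓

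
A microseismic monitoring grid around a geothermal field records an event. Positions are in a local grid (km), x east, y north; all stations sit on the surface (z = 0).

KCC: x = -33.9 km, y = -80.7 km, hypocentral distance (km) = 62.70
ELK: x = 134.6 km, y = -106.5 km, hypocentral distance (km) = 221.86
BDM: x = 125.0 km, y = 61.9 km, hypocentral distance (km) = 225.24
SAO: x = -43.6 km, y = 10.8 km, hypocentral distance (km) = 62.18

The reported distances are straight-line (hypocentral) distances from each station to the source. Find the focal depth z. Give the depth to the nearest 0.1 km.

depth ≈ 20.3 km

Each station gives a sphere (x−x_i)² + (y−y_i)² + z² = d_i² (stations at z=0).
Subtracting the KCC sphere from ELK and BDM: z² cancels, leaving linear equations in x and y:
337.0 x − 51.6 y = -23492.86
317.8 x + 285.2 y = -35006.86
Solving: x ≈ -75.606, y ≈ -38.497 km (keep extra digits for the depth step; rounded: -75.6, -38.5).
Then from the KCC sphere: z² = 62.70² − (x + 33.9)² − (y + 80.7)² with x = -75.606, y = -38.497, so z ≈ 20.268 ≈ 20.3 km.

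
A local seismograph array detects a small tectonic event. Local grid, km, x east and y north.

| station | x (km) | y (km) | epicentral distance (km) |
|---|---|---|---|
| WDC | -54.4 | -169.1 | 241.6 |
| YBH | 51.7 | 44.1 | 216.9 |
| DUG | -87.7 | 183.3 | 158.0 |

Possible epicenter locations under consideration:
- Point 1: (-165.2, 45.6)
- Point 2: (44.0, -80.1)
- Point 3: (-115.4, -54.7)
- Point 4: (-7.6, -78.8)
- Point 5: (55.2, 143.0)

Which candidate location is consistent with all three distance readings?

Point 1

For each candidate, compare |candidate − station| to the reported distance:
Point 1: residuals WDC 0.0, YBH 0.0, DUG 0.0 → max 0.0 km
Point 2: residuals WDC 108.9, YBH 92.5, DUG 136.5 → max 136.5 km
Point 3: residuals WDC 112.0, YBH 22.8, DUG 81.6 → max 112.0 km
Point 4: residuals WDC 139.9, YBH 80.4, DUG 116.1 → max 139.9 km
Point 5: residuals WDC 89.2, YBH 117.9, DUG 9.5 → max 117.9 km
Only Point 1 has all residuals ≈ 0.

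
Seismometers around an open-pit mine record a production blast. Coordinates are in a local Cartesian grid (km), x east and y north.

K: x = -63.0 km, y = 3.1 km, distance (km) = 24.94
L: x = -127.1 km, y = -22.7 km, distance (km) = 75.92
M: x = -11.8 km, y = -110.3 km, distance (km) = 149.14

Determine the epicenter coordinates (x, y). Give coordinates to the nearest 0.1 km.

(-69.8, 27.1)

Circle about each station: (x + 63.0)² + (y − 3.1)² = 24.94²; (x + 127.1)² + (y + 22.7)² = 75.92²; (x + 11.8)² + (y + 110.3)² = 149.14².
Subtracting the K equation from the L and M equations removes the quadratic terms:
-128.2 x − 51.6 y = 7549.25
102.4 x − 226.8 y = -13294.02
Solving the 2×2 system: x ≈ -69.8, y ≈ 27.1 km.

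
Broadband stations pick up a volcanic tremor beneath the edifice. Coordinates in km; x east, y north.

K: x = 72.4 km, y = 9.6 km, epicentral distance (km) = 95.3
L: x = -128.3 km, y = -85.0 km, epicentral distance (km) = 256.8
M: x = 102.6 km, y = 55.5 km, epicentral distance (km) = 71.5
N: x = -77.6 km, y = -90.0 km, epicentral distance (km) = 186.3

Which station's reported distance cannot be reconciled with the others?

Solve using three stations at a time. Using K, L, M (subtract circle equations pairwise → linear system) gives (x, y) ≈ (48.0, 101.8).
Distances from that point to each station vs reported:
  K: calculated 95.4 vs reported 95.3 → residual 0.1 km
  L: calculated 256.8 vs reported 256.8 → residual 0.0 km
  M: calculated 71.6 vs reported 71.5 → residual 0.1 km
  N: calculated 229.3 vs reported 186.3 → residual 43.0 km
K, L, M are mutually consistent (residuals ≈ 0); N is off by 43.0 km.

N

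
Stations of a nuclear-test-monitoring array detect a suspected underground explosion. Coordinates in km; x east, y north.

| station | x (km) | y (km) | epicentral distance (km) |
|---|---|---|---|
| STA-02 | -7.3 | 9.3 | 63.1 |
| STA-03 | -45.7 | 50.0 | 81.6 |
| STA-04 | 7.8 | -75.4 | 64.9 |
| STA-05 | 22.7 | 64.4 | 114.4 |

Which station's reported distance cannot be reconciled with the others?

STA-02

Solve using three stations at a time. Using STA-03, STA-04, STA-05 (subtract circle equations pairwise → linear system) gives (x, y) ≈ (-39.8, -31.4).
Distances from that point to each station vs reported:
  STA-02: calculated 52.1 vs reported 63.1 → residual 11.0 km
  STA-03: calculated 81.6 vs reported 81.6 → residual 0.0 km
  STA-04: calculated 64.9 vs reported 64.9 → residual 0.0 km
  STA-05: calculated 114.4 vs reported 114.4 → residual 0.0 km
STA-03, STA-04, STA-05 are mutually consistent (residuals ≈ 0); STA-02 is off by 11.0 km.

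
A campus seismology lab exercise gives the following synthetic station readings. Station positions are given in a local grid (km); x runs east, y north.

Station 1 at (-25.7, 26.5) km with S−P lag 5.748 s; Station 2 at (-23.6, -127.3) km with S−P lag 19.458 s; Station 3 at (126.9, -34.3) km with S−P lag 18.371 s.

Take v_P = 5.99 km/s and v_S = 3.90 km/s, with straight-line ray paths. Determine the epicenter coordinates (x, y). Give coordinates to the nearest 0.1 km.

-36.7 km east, 89.8 km north

Distance from S−P lag: d = Δt · v_P v_S / (v_P − v_S) = Δt · (5.99·3.90)/(5.99−3.90) ≈ 11.1775·Δt.
So d_Station 1 = 64.25, d_Station 2 = 217.49, d_Station 3 = 205.34 km.
Circle about each station: (x + 25.7)² + (y − 26.5)² = 64.25²; (x + 23.6)² + (y + 127.3)² = 217.49²; (x − 126.9)² + (y + 34.3)² = 205.34².
Subtracting the Station 1 equation from the Station 2 and Station 3 equations removes the quadratic terms:
4.2 x − 307.6 y = -27774.33
305.2 x − 121.6 y = -22119.09
Solving the 2×2 system: x ≈ -36.7, y ≈ 89.8 km.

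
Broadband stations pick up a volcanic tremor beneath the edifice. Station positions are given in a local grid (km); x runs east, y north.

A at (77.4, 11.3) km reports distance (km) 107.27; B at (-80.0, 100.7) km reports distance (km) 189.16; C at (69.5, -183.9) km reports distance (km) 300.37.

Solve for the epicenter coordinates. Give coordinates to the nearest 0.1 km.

(108.7, 113.9)

Circle about each station: (x − 77.4)² + (y − 11.3)² = 107.27²; (x + 80.0)² + (y − 100.7)² = 189.16²; (x − 69.5)² + (y + 183.9)² = 300.37².
Subtracting pairs of circle equations eliminates x²+y² and gives linear equations (the radical axes):
-314.8 x + 178.8 y = -13852.61
-15.8 x − 390.4 y = -46184.27
Solving the 2×2 system: x ≈ 108.7, y ≈ 113.9 km.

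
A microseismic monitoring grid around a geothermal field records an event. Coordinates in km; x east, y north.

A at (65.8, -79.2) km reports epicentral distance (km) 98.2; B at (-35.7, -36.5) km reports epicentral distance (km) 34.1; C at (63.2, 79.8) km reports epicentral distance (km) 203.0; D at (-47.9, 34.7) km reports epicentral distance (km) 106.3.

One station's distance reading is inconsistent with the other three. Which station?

C

Solve using three stations at a time. Using A, B, D (subtract circle equations pairwise → linear system) gives (x, y) ≈ (-32.0, -70.4).
Distances from that point to each station vs reported:
  A: calculated 98.2 vs reported 98.2 → residual 0.0 km
  B: calculated 34.1 vs reported 34.1 → residual 0.0 km
  C: calculated 177.8 vs reported 203.0 → residual 25.2 km
  D: calculated 106.3 vs reported 106.3 → residual 0.0 km
A, B, D are mutually consistent (residuals ≈ 0); C is off by 25.2 km.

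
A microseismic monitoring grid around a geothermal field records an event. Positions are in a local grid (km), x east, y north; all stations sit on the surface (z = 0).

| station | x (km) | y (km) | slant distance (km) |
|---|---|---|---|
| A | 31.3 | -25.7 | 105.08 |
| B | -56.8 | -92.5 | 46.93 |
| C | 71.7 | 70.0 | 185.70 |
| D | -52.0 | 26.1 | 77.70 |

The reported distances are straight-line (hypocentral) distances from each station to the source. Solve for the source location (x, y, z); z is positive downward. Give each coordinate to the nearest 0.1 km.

(-70.8, -48.7, 9.4)

Each station gives a sphere (x−x_i)² + (y−y_i)² + z² = d_i² (stations at z=0).
Subtracting the A sphere from B and C: z² cancels, leaving linear equations in x and y:
-176.2 x − 133.6 y = 18981.69
80.8 x + 191.4 y = -15041.97
Solving: x ≈ -70.803, y ≈ -48.700 km (keep extra digits for the depth step; rounded: -70.8, -48.7).
Then from the A sphere: z² = 105.08² − (x − 31.3)² − (y + 25.7)² with x = -70.803, y = -48.700, so z ≈ 9.369 ≈ 9.4 km.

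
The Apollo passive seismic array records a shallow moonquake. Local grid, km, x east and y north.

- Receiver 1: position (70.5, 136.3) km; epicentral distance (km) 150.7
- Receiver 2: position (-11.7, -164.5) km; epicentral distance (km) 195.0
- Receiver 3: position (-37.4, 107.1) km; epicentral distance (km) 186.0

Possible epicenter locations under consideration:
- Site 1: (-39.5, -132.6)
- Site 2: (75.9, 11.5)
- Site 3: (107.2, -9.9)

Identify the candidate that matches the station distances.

For each candidate, compare |candidate − station| to the reported distance:
Site 1: residuals Receiver 1 139.8, Receiver 2 152.7, Receiver 3 53.7 → max 152.7 km
Site 2: residuals Receiver 1 25.8, Receiver 2 1.6, Receiver 3 37.8 → max 37.8 km
Site 3: residuals Receiver 1 0.0, Receiver 2 0.0, Receiver 3 0.0 → max 0.0 km
Only Site 3 has all residuals ≈ 0.

Site 3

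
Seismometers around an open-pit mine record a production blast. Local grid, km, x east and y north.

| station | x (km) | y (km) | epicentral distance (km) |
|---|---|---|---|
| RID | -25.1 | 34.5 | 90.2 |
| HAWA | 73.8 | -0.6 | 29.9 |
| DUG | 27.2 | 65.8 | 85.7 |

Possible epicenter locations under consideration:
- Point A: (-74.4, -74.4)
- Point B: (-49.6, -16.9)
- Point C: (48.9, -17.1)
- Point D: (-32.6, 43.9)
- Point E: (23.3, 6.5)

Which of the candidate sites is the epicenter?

For each candidate, compare |candidate − station| to the reported distance:
Point A: residuals RID 29.3, HAWA 135.7, DUG 87.4 → max 135.7 km
Point B: residuals RID 33.3, HAWA 94.6, DUG 27.2 → max 94.6 km
Point C: residuals RID 0.0, HAWA 0.0, DUG 0.0 → max 0.0 km
Point D: residuals RID 78.2, HAWA 85.4, DUG 22.0 → max 85.4 km
Point E: residuals RID 34.3, HAWA 21.1, DUG 26.3 → max 34.3 km
Only Point C has all residuals ≈ 0.

Point C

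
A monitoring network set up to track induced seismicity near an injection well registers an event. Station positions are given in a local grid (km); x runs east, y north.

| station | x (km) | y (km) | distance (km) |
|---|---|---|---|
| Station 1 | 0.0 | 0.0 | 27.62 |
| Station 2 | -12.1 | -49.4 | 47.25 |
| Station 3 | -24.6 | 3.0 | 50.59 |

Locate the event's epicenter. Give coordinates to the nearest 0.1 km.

22.0 km east, -16.7 km north

Circle about each station: x² + y² = 27.62²; (x + 12.1)² + (y + 49.4)² = 47.25²; (x + 24.6)² + (y − 3.0)² = 50.59².
Subtracting pairs of circle equations eliminates x²+y² and gives linear equations (the radical axes):
-24.2 x − 98.8 y = 1117.07
-49.2 x + 6.0 y = -1182.32
Solving the 2×2 system: x ≈ 22.0, y ≈ -16.7 km.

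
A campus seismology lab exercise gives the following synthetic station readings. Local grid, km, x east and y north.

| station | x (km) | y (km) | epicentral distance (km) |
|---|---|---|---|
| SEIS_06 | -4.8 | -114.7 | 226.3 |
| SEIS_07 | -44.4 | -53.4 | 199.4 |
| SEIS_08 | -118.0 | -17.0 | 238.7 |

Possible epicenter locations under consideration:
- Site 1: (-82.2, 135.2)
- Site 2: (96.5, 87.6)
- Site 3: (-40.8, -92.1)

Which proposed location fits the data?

For each candidate, compare |candidate − station| to the reported distance:
Site 1: residuals SEIS_06 35.3, SEIS_07 7.0, SEIS_08 82.3 → max 82.3 km
Site 2: residuals SEIS_06 0.1, SEIS_07 0.1, SEIS_08 0.1 → max 0.1 km
Site 3: residuals SEIS_06 183.8, SEIS_07 160.5, SEIS_08 131.0 → max 183.8 km
Only Site 2 has all residuals ≈ 0.

Site 2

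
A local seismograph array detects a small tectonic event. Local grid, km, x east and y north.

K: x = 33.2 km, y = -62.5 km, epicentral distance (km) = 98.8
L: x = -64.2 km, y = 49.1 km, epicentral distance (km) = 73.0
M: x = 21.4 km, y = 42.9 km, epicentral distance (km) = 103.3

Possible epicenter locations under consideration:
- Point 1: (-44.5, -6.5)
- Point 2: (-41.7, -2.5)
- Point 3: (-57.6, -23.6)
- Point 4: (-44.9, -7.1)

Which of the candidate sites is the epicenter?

Point 3

For each candidate, compare |candidate − station| to the reported distance:
Point 1: residuals K 3.0, L 14.0, M 20.9 → max 20.9 km
Point 2: residuals K 2.8, L 16.7, M 25.6 → max 25.6 km
Point 3: residuals K 0.0, L 0.0, M 0.0 → max 0.0 km
Point 4: residuals K 3.0, L 13.6, M 20.3 → max 20.3 km
Only Point 3 has all residuals ≈ 0.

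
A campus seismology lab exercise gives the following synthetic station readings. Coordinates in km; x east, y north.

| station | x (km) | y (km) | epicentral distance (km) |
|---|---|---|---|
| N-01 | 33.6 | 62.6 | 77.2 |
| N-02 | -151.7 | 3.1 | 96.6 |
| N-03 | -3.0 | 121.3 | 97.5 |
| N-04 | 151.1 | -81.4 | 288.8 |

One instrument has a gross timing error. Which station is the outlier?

Solve using three stations at a time. Using N-02, N-03, N-04 (subtract circle equations pairwise → linear system) gives (x, y) ≈ (-90.1, 77.5).
Distances from that point to each station vs reported:
  N-01: calculated 124.6 vs reported 77.2 → residual 47.4 km
  N-02: calculated 96.6 vs reported 96.6 → residual 0.0 km
  N-03: calculated 97.5 vs reported 97.5 → residual 0.0 km
  N-04: calculated 288.8 vs reported 288.8 → residual 0.0 km
N-02, N-03, N-04 are mutually consistent (residuals ≈ 0); N-01 is off by 47.4 km.

N-01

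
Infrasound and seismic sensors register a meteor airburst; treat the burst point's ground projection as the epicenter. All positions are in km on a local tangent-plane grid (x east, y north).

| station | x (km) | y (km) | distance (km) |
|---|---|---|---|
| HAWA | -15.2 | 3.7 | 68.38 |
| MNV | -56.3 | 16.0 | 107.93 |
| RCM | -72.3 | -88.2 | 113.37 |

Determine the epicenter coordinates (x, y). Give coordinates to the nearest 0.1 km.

Circle about each station: (x + 15.2)² + (y − 3.7)² = 68.38²; (x + 56.3)² + (y − 16.0)² = 107.93²; (x + 72.3)² + (y + 88.2)² = 113.37².
Subtracting pairs of circle equations eliminates x²+y² and gives linear equations (the radical axes):
-82.2 x + 24.6 y = -3792.10
-114.2 x − 183.8 y = 4584.87
Solving the 2×2 system: x ≈ 32.6, y ≈ -45.2 km.

(32.6, -45.2)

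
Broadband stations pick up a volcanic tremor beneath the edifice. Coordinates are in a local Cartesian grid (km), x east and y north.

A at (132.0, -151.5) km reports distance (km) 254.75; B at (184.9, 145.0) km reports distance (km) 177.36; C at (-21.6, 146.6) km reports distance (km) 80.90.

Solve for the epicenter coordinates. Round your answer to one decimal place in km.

x ≈ 20.8 km, y ≈ 77.7 km

Circle about each station: (x − 132.0)² + (y + 151.5)² = 254.75²; (x − 184.9)² + (y − 145.0)² = 177.36²; (x + 21.6)² + (y − 146.6)² = 80.90².
Subtracting pairs of circle equations eliminates x²+y² and gives linear equations (the radical axes):
105.8 x + 593.0 y = 48277.75
-307.2 x + 596.2 y = 39934.62
Solving the 2×2 system: x ≈ 20.8, y ≈ 77.7 km.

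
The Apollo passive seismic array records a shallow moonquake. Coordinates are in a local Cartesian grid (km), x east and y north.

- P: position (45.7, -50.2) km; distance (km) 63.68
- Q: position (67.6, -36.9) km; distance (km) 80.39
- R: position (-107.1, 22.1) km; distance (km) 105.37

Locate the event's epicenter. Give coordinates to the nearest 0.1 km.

(-11.4, -22.0)

Circle about each station: (x − 45.7)² + (y + 50.2)² = 63.68²; (x − 67.6)² + (y + 36.9)² = 80.39²; (x + 107.1)² + (y − 22.1)² = 105.37².
Subtracting the P equation from the Q and R equations removes the quadratic terms:
43.8 x + 26.6 y = -1084.57
-305.6 x + 144.6 y = 302.60
Solving the 2×2 system: x ≈ -11.4, y ≈ -22.0 km.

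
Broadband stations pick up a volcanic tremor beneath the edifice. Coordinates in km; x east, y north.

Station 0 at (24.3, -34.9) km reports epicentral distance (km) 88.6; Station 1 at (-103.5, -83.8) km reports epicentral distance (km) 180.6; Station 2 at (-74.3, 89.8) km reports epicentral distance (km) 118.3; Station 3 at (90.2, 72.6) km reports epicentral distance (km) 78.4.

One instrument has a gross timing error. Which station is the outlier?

Station 2

Solve using three stations at a time. Using Station 0, Station 1, Station 3 (subtract circle equations pairwise → linear system) gives (x, y) ≈ (14.3, 53.1).
Distances from that point to each station vs reported:
  Station 0: calculated 88.6 vs reported 88.6 → residual 0.0 km
  Station 1: calculated 180.6 vs reported 180.6 → residual 0.0 km
  Station 2: calculated 95.9 vs reported 118.3 → residual 22.4 km
  Station 3: calculated 78.4 vs reported 78.4 → residual 0.0 km
Station 0, Station 1, Station 3 are mutually consistent (residuals ≈ 0); Station 2 is off by 22.4 km.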